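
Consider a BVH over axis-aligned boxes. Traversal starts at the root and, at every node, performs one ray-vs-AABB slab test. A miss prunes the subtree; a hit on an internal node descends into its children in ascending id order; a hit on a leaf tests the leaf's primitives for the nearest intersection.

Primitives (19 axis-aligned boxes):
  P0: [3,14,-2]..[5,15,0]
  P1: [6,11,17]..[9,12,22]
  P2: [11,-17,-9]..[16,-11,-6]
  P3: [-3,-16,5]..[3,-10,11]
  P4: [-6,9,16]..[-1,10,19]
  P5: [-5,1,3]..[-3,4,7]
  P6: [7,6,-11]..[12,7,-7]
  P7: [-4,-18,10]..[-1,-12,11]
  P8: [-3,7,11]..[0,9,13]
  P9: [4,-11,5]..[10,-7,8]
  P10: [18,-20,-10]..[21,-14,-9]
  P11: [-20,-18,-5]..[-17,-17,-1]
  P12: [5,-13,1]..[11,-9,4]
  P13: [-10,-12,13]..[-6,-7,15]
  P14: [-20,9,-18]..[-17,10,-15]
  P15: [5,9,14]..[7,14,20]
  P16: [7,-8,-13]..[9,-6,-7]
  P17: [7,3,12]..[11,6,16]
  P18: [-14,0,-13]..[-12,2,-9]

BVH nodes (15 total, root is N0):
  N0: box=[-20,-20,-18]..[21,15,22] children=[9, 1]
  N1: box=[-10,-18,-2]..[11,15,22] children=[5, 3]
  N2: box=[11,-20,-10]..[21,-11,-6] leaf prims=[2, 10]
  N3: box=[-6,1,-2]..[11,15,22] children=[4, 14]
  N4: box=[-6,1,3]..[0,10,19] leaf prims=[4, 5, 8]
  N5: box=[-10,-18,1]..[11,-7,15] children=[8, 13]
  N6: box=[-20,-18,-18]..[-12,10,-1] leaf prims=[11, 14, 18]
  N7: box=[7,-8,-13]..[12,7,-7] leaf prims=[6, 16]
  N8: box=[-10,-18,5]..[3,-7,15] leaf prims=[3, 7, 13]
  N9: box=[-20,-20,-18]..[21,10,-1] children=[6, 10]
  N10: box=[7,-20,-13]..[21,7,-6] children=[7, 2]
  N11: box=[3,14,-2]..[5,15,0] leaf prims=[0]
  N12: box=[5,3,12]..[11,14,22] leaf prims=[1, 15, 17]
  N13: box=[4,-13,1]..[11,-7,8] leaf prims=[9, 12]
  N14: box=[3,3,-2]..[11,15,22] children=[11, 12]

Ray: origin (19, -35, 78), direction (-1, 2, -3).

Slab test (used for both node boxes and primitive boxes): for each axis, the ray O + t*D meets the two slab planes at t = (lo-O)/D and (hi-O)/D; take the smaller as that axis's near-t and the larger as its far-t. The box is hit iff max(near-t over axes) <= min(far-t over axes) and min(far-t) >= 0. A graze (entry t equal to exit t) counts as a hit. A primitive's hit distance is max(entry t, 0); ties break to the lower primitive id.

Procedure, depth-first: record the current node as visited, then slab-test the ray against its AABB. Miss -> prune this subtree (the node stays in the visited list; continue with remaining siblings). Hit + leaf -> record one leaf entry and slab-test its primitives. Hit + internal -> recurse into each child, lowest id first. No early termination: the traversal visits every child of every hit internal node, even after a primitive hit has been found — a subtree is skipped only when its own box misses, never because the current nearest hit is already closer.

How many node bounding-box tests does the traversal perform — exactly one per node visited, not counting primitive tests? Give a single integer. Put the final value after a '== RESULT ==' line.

Walk:
N0 x:[-2,39] y:[15/2,25] z:[56/3,32] -> hit [56/3,25], descend [1, 9]
  N1 x:[8,29] y:[17/2,25] z:[56/3,80/3] -> hit [56/3,25], descend [3, 5]
    N3 x:[8,25] y:[18,25] z:[56/3,80/3] -> hit [56/3,25], descend [4, 14]
      N4 x:[19,25] y:[18,45/2] z:[59/3,25] -> hit [59/3,45/2] leaf, test {P4(miss), P5(miss), P8@t=65/3}
      N14 x:[8,16] y:[19,25] z:[56/3,80/3] -> miss, prune
    N5 x:[8,29] y:[17/2,14] z:[21,77/3] -> miss, prune
  N9 x:[-2,39] y:[15/2,45/2] z:[79/3,32] -> miss, prune

7 AABB tests over nodes [0, 1, 3, 4, 14, 5, 9]; 1 leaf entered; closest P8.

== RESULT ==
7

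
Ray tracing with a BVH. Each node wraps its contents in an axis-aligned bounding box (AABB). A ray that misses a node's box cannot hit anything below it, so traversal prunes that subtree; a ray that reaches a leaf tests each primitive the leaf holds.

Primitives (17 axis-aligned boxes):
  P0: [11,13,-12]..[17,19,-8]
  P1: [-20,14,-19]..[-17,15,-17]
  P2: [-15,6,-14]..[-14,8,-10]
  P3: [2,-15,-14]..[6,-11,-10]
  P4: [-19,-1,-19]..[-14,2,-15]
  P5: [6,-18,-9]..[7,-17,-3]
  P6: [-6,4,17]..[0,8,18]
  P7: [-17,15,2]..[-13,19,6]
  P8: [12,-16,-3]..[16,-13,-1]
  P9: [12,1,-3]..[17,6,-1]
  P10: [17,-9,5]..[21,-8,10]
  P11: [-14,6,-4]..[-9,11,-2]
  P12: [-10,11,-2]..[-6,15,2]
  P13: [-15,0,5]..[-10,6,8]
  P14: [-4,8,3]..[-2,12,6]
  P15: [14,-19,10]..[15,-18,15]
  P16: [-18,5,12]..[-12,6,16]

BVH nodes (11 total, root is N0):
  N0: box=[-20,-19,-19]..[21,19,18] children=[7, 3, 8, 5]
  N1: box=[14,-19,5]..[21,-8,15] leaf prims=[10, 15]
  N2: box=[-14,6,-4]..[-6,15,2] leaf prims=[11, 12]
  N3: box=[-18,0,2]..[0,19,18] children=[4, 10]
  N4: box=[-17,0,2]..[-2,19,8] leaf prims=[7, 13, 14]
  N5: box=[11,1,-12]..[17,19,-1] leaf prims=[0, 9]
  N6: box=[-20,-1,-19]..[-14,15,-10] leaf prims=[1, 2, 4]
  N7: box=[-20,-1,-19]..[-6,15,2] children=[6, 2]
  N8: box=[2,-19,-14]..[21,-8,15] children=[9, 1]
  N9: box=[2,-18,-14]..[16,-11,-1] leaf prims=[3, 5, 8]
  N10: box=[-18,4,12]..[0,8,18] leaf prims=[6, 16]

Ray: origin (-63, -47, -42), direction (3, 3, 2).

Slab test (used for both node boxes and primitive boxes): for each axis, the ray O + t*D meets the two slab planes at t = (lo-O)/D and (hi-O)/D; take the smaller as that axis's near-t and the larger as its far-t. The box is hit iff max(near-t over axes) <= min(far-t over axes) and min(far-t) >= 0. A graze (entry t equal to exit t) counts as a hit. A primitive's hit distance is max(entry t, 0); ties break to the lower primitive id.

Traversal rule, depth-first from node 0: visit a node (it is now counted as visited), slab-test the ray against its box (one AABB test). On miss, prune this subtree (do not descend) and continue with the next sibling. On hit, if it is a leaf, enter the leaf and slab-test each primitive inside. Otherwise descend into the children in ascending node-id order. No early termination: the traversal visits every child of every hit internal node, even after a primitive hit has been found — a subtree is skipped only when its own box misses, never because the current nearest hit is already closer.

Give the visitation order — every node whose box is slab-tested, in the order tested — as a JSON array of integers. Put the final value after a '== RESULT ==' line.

Trace the traversal:
N0 x:[43/3,28] y:[28/3,22] z:[23/2,30] -> hit [43/3,22], descend [3, 5, 7, 8]
  N3 x:[15,21] y:[47/3,22] z:[22,30] -> miss, prune
  N5 x:[74/3,80/3] y:[16,22] z:[15,41/2] -> miss, prune
  N7 x:[43/3,19] y:[46/3,62/3] z:[23/2,22] -> hit [46/3,19], descend [2, 6]
    N2 x:[49/3,19] y:[53/3,62/3] z:[19,22] -> hit [19,19] leaf, test {P11(miss), P12(miss)}
    N6 x:[43/3,49/3] y:[46/3,62/3] z:[23/2,16] -> hit [46/3,16] leaf, test {P1(miss), P2(miss), P4(miss)}
  N8 x:[65/3,28] y:[28/3,13] z:[14,57/2] -> miss, prune

7 AABB tests over nodes [0, 3, 5, 7, 2, 6, 8]; 2 leaves entered; closest miss.

== RESULT ==
[0, 3, 5, 7, 2, 6, 8]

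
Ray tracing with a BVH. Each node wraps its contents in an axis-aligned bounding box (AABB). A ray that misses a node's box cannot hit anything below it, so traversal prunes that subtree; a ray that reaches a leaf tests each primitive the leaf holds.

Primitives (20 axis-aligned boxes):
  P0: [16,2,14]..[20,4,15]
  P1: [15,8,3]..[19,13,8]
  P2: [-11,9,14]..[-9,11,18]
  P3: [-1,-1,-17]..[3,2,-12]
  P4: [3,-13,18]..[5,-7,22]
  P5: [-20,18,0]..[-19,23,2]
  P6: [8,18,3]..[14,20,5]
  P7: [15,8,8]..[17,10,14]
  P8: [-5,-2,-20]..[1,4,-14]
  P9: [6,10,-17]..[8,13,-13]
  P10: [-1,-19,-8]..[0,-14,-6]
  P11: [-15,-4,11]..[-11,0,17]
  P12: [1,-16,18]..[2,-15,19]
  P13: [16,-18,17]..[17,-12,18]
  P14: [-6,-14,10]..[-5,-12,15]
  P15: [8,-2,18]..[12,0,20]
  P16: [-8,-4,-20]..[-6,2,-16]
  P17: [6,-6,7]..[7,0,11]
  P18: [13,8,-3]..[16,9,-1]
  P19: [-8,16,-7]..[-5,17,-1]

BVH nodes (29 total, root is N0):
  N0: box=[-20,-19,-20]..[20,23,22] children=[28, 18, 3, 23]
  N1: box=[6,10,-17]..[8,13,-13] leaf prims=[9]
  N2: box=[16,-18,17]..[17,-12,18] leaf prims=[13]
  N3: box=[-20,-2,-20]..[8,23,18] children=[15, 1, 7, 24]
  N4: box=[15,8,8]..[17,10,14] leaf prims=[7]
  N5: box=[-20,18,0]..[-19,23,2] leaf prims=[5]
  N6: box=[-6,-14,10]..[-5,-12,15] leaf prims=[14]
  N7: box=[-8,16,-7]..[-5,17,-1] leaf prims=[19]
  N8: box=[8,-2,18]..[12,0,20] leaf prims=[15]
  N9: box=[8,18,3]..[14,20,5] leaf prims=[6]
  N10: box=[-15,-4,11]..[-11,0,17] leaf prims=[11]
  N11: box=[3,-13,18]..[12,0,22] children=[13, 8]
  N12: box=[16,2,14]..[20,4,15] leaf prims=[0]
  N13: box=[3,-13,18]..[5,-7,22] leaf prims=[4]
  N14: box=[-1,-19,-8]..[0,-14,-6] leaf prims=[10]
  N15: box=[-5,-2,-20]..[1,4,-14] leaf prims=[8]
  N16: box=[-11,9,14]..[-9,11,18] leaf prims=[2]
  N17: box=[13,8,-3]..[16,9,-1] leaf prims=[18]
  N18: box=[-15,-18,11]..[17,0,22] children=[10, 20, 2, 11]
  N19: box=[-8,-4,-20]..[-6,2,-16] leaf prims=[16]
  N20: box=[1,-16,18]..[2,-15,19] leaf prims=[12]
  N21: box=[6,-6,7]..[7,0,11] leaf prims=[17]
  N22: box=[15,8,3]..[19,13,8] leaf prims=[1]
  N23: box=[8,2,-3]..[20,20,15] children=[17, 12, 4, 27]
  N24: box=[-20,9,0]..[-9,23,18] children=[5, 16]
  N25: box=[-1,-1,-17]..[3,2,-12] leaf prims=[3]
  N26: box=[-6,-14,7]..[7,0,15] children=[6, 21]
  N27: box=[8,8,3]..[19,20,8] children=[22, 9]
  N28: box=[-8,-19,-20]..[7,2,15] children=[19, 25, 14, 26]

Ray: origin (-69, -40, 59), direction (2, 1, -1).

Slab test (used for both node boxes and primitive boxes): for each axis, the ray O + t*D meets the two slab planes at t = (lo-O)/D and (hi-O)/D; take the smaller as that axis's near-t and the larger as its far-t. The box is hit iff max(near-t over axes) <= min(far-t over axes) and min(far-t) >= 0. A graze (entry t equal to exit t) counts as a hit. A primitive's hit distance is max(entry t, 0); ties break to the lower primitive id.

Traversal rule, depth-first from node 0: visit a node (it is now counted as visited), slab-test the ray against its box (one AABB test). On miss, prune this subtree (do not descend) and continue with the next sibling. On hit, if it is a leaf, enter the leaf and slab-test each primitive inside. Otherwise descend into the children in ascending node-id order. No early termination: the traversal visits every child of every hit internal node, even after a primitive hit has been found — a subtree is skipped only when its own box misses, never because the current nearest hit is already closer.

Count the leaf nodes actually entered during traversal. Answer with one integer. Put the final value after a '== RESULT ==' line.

Traverse from the root:
N0 x:[49/2,89/2] y:[21,63] z:[37,79] -> hit [37,89/2], descend [3, 18, 23, 28]
  N3 x:[49/2,77/2] y:[38,63] z:[41,79] -> miss, prune
  N18 x:[27,43] y:[22,40] z:[37,48] -> hit [37,40], descend [2, 10, 11, 20]
    N2 x:[85/2,43] y:[22,28] z:[41,42] -> miss, prune
    N10 x:[27,29] y:[36,40] z:[42,48] -> miss, prune
    N11 x:[36,81/2] y:[27,40] z:[37,41] -> hit [37,40], descend [8, 13]
      N8 x:[77/2,81/2] y:[38,40] z:[39,41] -> hit [39,40] leaf, test {P15@t=39}
      N13 x:[36,37] y:[27,33] z:[37,41] -> miss, prune
    N20 x:[35,71/2] y:[24,25] z:[40,41] -> miss, prune
  N23 x:[77/2,89/2] y:[42,60] z:[44,62] -> hit [44,89/2], descend [4, 12, 17, 27]
    N4 x:[42,43] y:[48,50] z:[45,51] -> miss, prune
    N12 x:[85/2,89/2] y:[42,44] z:[44,45] -> hit [44,44] leaf, test {P0@t=44}
    N17 x:[41,85/2] y:[48,49] z:[60,62] -> miss, prune
    N27 x:[77/2,44] y:[48,60] z:[51,56] -> miss, prune
  N28 x:[61/2,38] y:[21,42] z:[44,79] -> miss, prune

Summary -> nodes [0, 3, 18, 2, 10, 11, 8, 13, 20, 23, 4, 12, 17, 27, 28]; box-tests=15; leaf-entries=2; first=P15

== RESULT ==
2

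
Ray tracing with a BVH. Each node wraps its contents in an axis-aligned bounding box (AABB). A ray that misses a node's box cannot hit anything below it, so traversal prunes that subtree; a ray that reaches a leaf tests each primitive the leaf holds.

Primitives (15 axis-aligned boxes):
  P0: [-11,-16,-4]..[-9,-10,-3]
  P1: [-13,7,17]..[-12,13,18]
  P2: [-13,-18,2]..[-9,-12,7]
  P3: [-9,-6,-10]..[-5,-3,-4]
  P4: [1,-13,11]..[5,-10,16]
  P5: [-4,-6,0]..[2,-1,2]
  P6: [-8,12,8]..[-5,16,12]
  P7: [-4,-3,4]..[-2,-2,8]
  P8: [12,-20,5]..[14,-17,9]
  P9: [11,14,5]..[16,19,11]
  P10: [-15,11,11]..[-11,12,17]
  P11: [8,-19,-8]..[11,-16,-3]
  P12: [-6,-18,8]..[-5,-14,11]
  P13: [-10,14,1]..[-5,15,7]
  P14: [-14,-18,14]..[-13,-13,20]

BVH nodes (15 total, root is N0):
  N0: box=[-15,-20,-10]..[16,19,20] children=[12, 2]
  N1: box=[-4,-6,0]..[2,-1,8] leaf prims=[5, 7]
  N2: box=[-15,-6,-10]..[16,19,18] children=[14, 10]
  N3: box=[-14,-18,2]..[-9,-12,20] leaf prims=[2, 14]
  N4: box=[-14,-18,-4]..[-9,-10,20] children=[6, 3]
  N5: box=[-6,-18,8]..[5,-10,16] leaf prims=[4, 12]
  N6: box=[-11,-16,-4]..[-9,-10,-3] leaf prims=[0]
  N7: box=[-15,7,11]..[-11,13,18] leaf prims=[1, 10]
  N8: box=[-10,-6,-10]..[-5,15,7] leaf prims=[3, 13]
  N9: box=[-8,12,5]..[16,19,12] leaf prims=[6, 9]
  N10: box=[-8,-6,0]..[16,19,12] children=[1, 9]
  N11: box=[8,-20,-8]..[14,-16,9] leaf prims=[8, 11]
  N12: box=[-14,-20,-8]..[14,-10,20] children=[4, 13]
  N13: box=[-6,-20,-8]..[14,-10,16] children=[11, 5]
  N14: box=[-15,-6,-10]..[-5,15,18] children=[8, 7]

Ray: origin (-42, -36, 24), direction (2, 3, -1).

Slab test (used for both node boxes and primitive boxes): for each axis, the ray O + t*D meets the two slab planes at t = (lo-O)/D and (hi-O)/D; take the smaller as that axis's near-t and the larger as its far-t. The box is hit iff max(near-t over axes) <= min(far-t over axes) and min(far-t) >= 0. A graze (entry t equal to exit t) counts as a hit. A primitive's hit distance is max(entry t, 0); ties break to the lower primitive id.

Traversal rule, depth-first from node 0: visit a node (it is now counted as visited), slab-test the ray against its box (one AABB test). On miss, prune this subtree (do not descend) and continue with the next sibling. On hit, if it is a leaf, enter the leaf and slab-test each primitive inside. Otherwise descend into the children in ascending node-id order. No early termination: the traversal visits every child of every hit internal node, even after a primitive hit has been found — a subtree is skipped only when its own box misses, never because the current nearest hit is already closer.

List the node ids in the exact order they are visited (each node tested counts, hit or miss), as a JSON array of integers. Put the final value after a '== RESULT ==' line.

Traverse from the root:
N0 x:[27/2,29] y:[16/3,55/3] z:[4,34] -> hit [27/2,55/3], descend [2, 12]
  N2 x:[27/2,29] y:[10,55/3] z:[6,34] -> hit [27/2,55/3], descend [10, 14]
    N10 x:[17,29] y:[10,55/3] z:[12,24] -> hit [17,55/3], descend [1, 9]
      N1 x:[19,22] y:[10,35/3] z:[16,24] -> miss, prune
      N9 x:[17,29] y:[16,55/3] z:[12,19] -> hit [17,55/3] leaf, test {P6(miss), P9(miss)}
    N14 x:[27/2,37/2] y:[10,17] z:[6,34] -> hit [27/2,17], descend [7, 8]
      N7 x:[27/2,31/2] y:[43/3,49/3] z:[6,13] -> miss, prune
      N8 x:[16,37/2] y:[10,17] z:[17,34] -> hit [17,17] leaf, test {P3(miss), P13@t=17}
  N12 x:[14,28] y:[16/3,26/3] z:[4,32] -> miss, prune

order=[0, 2, 10, 1, 9, 14, 7, 8, 12]  |boxes|=9  |leaves|=2  hit=P13

== RESULT ==
[0, 2, 10, 1, 9, 14, 7, 8, 12]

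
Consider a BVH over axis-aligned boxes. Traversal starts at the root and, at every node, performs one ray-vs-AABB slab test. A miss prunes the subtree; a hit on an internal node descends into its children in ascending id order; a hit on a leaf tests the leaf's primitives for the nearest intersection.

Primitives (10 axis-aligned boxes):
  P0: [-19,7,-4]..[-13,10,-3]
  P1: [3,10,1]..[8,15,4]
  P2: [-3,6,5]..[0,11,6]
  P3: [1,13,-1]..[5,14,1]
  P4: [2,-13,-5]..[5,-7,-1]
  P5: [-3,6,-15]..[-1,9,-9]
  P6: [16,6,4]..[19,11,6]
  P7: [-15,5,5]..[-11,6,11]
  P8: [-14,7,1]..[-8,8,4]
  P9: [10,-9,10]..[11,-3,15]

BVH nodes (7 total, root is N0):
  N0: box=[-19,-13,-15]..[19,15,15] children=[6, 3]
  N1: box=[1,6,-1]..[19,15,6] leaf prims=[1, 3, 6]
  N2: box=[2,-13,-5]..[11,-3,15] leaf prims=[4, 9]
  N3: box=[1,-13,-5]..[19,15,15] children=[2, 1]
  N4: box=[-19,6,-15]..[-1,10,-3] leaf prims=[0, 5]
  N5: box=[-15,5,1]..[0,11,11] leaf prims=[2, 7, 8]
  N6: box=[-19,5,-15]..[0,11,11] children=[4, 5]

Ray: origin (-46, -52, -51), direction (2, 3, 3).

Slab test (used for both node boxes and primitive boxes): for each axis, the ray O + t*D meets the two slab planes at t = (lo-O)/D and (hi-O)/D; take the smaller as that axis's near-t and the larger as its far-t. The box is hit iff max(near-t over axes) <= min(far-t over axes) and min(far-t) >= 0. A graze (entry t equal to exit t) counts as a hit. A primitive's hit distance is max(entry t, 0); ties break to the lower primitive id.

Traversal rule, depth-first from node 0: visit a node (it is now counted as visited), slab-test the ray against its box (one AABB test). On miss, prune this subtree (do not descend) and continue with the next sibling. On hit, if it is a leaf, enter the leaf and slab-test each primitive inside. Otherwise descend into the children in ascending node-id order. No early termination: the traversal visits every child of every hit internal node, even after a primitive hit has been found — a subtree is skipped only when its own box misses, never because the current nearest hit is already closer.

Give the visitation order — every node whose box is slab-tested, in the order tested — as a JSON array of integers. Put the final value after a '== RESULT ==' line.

Walk:
N0 x:[27/2,65/2] y:[13,67/3] z:[12,22] -> hit [27/2,22], descend [3, 6]
  N3 x:[47/2,65/2] y:[13,67/3] z:[46/3,22] -> miss, prune
  N6 x:[27/2,23] y:[19,21] z:[12,62/3] -> hit [19,62/3], descend [4, 5]
    N4 x:[27/2,45/2] y:[58/3,62/3] z:[12,16] -> miss, prune
    N5 x:[31/2,23] y:[19,21] z:[52/3,62/3] -> hit [19,62/3] leaf, test {P2(miss), P7(miss), P8(miss)}

Summary -> nodes [0, 3, 6, 4, 5]; box-tests=5; leaf-entries=1; first=miss

== RESULT ==
[0, 3, 6, 4, 5]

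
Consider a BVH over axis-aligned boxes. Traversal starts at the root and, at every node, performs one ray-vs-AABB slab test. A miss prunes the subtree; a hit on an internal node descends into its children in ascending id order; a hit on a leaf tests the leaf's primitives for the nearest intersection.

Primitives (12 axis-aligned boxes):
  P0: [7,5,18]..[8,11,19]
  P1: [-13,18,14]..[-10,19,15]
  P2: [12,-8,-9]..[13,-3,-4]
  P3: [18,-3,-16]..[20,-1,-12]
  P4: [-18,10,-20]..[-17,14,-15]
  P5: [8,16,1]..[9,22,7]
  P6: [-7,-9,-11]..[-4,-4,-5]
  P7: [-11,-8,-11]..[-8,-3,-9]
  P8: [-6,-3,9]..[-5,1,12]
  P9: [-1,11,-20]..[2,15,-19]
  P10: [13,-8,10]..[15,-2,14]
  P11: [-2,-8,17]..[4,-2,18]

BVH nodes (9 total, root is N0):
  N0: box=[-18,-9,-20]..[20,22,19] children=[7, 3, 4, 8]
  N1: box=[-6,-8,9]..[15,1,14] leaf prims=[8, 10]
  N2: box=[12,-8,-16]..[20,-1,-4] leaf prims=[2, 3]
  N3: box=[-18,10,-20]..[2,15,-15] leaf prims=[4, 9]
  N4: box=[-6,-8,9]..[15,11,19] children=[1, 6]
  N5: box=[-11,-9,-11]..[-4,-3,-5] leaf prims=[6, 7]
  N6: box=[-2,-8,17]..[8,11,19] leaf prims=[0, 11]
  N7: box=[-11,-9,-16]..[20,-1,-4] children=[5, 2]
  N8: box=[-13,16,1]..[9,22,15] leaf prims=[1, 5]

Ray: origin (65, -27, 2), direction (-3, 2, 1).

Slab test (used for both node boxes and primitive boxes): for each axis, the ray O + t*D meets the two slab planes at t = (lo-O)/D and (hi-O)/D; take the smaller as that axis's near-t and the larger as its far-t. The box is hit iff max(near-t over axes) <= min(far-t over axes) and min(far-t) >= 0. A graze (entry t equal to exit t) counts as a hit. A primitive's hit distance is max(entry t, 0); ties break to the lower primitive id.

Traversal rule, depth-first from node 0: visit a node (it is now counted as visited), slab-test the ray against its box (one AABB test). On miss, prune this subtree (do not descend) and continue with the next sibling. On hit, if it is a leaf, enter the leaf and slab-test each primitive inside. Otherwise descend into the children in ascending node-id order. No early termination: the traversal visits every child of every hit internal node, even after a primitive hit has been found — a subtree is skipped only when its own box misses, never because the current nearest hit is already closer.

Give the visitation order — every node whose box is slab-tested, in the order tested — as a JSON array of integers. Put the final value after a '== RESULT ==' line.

Trace the traversal:
N0 x:[15,83/3] y:[9,49/2] z:[-22,17] -> hit [15,17], descend [3, 4, 7, 8]
  N3 x:[21,83/3] y:[37/2,21] z:[-22,-17] -> miss, prune
  N4 x:[50/3,71/3] y:[19/2,19] z:[7,17] -> hit [50/3,17], descend [1, 6]
    N1 x:[50/3,71/3] y:[19/2,14] z:[7,12] -> miss, prune
    N6 x:[19,67/3] y:[19/2,19] z:[15,17] -> miss, prune
  N7 x:[15,76/3] y:[9,13] z:[-18,-6] -> miss, prune
  N8 x:[56/3,26] y:[43/2,49/2] z:[-1,13] -> miss, prune

Summary -> nodes [0, 3, 4, 1, 6, 7, 8]; box-tests=7; leaf-entries=0; first=miss

== RESULT ==
[0, 3, 4, 1, 6, 7, 8]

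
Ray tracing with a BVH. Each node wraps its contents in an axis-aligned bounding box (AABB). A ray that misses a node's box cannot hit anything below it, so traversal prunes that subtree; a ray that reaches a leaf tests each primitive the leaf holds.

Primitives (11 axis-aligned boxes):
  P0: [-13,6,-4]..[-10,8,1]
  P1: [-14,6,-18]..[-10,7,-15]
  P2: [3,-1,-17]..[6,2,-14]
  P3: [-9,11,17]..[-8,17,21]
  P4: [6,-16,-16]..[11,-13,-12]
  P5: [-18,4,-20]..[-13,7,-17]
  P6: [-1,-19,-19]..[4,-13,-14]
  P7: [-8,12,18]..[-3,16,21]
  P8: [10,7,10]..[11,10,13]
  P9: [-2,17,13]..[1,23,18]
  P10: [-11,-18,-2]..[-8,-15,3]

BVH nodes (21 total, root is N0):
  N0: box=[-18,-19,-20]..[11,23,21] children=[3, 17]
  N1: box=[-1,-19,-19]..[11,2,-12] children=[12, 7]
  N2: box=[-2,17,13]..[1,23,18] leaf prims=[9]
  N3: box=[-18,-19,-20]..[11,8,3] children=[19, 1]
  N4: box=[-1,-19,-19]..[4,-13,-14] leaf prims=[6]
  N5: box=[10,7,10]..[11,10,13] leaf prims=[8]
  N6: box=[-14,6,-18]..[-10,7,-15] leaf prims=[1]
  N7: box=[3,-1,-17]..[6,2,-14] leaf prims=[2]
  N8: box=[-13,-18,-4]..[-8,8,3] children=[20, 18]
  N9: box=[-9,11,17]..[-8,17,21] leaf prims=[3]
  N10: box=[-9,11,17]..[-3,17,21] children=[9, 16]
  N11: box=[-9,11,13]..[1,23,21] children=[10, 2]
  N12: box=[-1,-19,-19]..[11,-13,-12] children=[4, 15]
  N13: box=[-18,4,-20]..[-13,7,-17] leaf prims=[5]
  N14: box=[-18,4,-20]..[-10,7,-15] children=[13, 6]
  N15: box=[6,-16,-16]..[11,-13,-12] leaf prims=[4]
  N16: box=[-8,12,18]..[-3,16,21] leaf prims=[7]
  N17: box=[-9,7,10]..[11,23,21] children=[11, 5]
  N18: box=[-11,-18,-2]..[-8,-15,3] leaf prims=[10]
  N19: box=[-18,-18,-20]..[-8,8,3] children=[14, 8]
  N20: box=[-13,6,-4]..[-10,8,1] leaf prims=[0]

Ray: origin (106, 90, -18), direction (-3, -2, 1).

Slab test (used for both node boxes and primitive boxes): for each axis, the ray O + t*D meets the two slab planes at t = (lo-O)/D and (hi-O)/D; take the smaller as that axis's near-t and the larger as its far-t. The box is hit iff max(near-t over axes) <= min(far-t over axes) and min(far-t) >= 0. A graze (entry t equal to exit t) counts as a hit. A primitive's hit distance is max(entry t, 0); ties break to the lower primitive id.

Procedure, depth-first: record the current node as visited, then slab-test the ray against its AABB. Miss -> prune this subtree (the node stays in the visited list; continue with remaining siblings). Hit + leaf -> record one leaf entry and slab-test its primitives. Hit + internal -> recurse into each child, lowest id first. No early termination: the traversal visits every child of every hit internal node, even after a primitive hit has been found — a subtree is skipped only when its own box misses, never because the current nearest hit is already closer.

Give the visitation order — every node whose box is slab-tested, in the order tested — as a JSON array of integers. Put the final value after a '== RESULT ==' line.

Traverse from the root:
N0 x:[95/3,124/3] y:[67/2,109/2] z:[-2,39] -> hit [67/2,39], descend [3, 17]
  N3 x:[95/3,124/3] y:[41,109/2] z:[-2,21] -> miss, prune
  N17 x:[95/3,115/3] y:[67/2,83/2] z:[28,39] -> hit [67/2,115/3], descend [5, 11]
    N5 x:[95/3,32] y:[40,83/2] z:[28,31] -> miss, prune
    N11 x:[35,115/3] y:[67/2,79/2] z:[31,39] -> hit [35,115/3], descend [2, 10]
      N2 x:[35,36] y:[67/2,73/2] z:[31,36] -> hit [35,36] leaf, test {P9@t=35}
      N10 x:[109/3,115/3] y:[73/2,79/2] z:[35,39] -> hit [73/2,115/3], descend [9, 16]
        N9 x:[38,115/3] y:[73/2,79/2] z:[35,39] -> hit [38,115/3] leaf, test {P3@t=38}
        N16 x:[109/3,38] y:[37,39] z:[36,39] -> hit [37,38] leaf, test {P7@t=37}

9 AABB tests over nodes [0, 3, 17, 5, 11, 2, 10, 9, 16]; 3 leaves entered; closest P9.

== RESULT ==
[0, 3, 17, 5, 11, 2, 10, 9, 16]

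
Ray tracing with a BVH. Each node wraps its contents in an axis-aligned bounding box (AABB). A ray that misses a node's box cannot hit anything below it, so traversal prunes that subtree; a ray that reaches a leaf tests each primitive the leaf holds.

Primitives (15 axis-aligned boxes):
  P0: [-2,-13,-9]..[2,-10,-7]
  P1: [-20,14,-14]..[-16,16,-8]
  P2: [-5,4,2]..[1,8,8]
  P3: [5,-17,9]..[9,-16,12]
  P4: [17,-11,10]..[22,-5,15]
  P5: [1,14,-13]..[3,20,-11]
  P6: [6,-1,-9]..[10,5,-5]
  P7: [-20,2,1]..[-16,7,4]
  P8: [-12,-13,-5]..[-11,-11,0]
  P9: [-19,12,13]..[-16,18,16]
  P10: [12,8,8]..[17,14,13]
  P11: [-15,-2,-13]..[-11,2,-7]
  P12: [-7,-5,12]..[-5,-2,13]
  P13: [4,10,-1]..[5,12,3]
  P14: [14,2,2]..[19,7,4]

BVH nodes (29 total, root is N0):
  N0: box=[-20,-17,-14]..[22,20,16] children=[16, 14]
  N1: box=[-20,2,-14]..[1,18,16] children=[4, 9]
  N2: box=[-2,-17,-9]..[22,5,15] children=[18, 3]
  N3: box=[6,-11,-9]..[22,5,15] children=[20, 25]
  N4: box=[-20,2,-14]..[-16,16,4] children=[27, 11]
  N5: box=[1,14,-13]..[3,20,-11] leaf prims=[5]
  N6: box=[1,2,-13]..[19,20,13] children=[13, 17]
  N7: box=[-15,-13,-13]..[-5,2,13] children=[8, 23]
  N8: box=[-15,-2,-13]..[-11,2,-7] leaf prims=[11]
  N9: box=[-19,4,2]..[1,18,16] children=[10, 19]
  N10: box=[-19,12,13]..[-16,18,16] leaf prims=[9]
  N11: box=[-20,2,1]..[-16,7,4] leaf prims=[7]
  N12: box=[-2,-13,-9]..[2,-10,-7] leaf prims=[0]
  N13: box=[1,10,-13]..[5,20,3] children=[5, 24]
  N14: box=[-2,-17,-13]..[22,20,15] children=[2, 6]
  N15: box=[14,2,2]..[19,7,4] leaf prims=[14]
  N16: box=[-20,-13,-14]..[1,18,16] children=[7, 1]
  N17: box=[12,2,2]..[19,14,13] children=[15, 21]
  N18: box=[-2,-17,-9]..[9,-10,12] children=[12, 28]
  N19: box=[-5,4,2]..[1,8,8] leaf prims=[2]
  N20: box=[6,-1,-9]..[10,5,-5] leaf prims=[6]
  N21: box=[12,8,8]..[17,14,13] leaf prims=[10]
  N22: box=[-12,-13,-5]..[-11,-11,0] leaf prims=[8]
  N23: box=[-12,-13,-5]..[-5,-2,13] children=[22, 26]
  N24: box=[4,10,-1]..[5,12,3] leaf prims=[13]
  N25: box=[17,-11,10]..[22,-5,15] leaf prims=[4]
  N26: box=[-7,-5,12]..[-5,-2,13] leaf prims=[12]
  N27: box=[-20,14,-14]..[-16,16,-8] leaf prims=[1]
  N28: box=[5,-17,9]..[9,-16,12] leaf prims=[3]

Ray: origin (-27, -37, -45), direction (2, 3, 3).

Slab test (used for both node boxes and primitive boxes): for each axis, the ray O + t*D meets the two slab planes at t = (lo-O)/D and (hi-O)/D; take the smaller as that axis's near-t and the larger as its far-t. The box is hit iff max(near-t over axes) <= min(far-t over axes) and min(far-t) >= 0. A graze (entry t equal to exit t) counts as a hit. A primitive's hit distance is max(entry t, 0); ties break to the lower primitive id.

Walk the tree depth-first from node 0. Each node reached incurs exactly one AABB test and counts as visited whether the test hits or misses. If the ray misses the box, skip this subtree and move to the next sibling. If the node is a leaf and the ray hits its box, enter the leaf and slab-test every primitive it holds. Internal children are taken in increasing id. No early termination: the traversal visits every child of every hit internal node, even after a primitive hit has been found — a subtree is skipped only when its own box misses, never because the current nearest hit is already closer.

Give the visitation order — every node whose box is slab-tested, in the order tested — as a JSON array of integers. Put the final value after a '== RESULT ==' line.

Traverse from the root:
N0 x:[7/2,49/2] y:[20/3,19] z:[31/3,61/3] -> hit [31/3,19], descend [14, 16]
  N14 x:[25/2,49/2] y:[20/3,19] z:[32/3,20] -> hit [25/2,19], descend [2, 6]
    N2 x:[25/2,49/2] y:[20/3,14] z:[12,20] -> hit [25/2,14], descend [3, 18]
      N3 x:[33/2,49/2] y:[26/3,14] z:[12,20] -> miss, prune
      N18 x:[25/2,18] y:[20/3,9] z:[12,19] -> miss, prune
    N6 x:[14,23] y:[13,19] z:[32/3,58/3] -> hit [14,19], descend [13, 17]
      N13 x:[14,16] y:[47/3,19] z:[32/3,16] -> hit [47/3,16], descend [5, 24]
        N5 x:[14,15] y:[17,19] z:[32/3,34/3] -> miss, prune
        N24 x:[31/2,16] y:[47/3,49/3] z:[44/3,16] -> hit [47/3,16] leaf, test {P13@t=47/3}
      N17 x:[39/2,23] y:[13,17] z:[47/3,58/3] -> miss, prune
  N16 x:[7/2,14] y:[8,55/3] z:[31/3,61/3] -> hit [31/3,14], descend [1, 7]
    N1 x:[7/2,14] y:[13,55/3] z:[31/3,61/3] -> hit [13,14], descend [4, 9]
      N4 x:[7/2,11/2] y:[13,53/3] z:[31/3,49/3] -> miss, prune
      N9 x:[4,14] y:[41/3,55/3] z:[47/3,61/3] -> miss, prune
    N7 x:[6,11] y:[8,13] z:[32/3,58/3] -> hit [32/3,11], descend [8, 23]
      N8 x:[6,8] y:[35/3,13] z:[32/3,38/3] -> miss, prune
      N23 x:[15/2,11] y:[8,35/3] z:[40/3,58/3] -> miss, prune

Summary -> nodes [0, 14, 2, 3, 18, 6, 13, 5, 24, 17, 16, 1, 4, 9, 7, 8, 23]; box-tests=17; leaf-entries=1; first=P13

== RESULT ==
[0, 14, 2, 3, 18, 6, 13, 5, 24, 17, 16, 1, 4, 9, 7, 8, 23]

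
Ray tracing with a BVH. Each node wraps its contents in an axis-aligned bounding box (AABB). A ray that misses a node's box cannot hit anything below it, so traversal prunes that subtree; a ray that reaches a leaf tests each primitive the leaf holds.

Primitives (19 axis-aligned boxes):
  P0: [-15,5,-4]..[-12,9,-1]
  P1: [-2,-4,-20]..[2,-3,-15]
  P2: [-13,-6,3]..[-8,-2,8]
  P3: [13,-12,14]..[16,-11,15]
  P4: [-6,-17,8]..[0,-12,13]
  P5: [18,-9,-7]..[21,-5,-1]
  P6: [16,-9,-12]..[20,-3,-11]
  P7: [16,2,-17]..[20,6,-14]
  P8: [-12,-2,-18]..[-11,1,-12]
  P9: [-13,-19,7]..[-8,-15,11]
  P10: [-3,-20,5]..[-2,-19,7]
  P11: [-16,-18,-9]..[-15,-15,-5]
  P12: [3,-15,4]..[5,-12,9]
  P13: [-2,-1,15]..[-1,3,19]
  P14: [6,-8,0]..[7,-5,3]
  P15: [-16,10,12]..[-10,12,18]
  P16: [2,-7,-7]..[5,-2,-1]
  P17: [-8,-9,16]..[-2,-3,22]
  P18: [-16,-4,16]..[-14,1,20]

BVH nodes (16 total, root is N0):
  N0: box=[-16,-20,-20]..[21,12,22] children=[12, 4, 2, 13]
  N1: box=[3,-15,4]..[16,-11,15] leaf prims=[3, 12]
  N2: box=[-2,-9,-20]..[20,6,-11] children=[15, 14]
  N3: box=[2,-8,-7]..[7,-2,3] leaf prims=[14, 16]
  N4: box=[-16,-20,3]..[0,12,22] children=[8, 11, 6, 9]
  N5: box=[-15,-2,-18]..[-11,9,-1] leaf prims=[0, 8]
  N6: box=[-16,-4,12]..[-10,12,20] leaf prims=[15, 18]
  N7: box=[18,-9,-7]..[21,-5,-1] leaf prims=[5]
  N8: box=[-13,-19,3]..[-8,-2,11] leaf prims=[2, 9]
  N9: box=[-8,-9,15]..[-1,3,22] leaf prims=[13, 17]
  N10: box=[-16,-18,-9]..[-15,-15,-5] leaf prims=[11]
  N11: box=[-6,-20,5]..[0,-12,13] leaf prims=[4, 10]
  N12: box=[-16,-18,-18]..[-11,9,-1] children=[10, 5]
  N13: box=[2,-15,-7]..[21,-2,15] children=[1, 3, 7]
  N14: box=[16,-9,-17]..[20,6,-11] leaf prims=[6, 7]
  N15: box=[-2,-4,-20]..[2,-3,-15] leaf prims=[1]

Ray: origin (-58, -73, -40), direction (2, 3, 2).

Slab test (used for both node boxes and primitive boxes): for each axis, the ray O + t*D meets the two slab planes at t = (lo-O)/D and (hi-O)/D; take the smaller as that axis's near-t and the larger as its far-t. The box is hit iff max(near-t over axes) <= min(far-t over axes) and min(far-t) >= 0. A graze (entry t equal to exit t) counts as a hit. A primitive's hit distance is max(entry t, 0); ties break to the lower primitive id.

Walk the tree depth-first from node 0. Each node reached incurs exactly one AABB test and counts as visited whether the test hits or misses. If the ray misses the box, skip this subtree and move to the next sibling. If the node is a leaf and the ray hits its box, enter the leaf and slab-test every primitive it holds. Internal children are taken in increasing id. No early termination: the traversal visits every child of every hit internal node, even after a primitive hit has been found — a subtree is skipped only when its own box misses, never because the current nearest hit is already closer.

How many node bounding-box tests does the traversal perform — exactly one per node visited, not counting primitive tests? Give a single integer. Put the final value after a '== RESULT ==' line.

Trace the traversal:
N0 x:[21,79/2] y:[53/3,85/3] z:[10,31] -> hit [21,85/3], descend [2, 4, 12, 13]
  N2 x:[28,39] y:[64/3,79/3] z:[10,29/2] -> miss, prune
  N4 x:[21,29] y:[53/3,85/3] z:[43/2,31] -> hit [43/2,85/3], descend [6, 8, 9, 11]
    N6 x:[21,24] y:[23,85/3] z:[26,30] -> miss, prune
    N8 x:[45/2,25] y:[18,71/3] z:[43/2,51/2] -> hit [45/2,71/3] leaf, test {P2@t=45/2, P9(miss)}
    N9 x:[25,57/2] y:[64/3,76/3] z:[55/2,31] -> miss, prune
    N11 x:[26,29] y:[53/3,61/3] z:[45/2,53/2] -> miss, prune
  N12 x:[21,47/2] y:[55/3,82/3] z:[11,39/2] -> miss, prune
  N13 x:[30,79/2] y:[58/3,71/3] z:[33/2,55/2] -> miss, prune

Visited [0, 2, 4, 6, 8, 9, 11, 12, 13]. Tests: 9 box, 1 leaf. Nearest: P2.

== RESULT ==
9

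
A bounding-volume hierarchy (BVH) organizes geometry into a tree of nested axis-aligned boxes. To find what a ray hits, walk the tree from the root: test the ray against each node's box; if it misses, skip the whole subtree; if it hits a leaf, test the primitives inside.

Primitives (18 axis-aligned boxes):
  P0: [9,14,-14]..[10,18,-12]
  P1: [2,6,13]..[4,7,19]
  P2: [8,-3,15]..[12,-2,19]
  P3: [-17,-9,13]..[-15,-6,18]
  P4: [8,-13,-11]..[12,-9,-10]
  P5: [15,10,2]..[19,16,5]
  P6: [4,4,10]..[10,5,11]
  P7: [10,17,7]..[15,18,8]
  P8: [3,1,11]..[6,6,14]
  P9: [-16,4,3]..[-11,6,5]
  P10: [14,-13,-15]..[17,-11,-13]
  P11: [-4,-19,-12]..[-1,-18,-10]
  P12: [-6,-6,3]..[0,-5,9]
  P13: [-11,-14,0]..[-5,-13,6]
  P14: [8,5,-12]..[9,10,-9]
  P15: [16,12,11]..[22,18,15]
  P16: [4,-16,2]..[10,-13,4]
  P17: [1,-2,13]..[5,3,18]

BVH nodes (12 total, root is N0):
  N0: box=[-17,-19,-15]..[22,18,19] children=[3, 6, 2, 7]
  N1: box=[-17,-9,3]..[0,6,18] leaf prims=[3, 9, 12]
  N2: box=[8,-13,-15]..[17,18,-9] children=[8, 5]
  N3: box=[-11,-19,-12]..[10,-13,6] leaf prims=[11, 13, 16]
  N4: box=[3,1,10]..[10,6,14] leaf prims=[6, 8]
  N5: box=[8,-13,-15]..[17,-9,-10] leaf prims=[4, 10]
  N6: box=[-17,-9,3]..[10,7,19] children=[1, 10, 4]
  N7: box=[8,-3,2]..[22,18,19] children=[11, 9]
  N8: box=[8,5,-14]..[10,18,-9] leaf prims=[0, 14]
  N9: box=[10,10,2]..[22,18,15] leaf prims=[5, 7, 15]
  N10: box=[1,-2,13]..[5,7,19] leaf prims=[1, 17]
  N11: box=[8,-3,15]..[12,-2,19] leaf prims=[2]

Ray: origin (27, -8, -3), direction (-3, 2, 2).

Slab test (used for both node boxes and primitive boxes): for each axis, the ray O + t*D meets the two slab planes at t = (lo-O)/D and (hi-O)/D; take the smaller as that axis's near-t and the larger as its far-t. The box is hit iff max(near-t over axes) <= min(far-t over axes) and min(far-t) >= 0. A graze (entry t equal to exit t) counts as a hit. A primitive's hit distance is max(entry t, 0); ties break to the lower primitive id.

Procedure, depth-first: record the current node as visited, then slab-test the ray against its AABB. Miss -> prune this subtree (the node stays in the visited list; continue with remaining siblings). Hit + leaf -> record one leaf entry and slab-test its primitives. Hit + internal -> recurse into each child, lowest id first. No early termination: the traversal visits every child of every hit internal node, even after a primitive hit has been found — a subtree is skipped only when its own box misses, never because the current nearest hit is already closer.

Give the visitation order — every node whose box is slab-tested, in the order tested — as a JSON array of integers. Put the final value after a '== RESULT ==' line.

Trace the traversal:
N0 x:[5/3,44/3] y:[-11/2,13] z:[-6,11] -> hit [5/3,11], descend [2, 3, 6, 7]
  N2 x:[10/3,19/3] y:[-5/2,13] z:[-6,-3] -> miss, prune
  N3 x:[17/3,38/3] y:[-11/2,-5/2] z:[-9/2,9/2] -> miss, prune
  N6 x:[17/3,44/3] y:[-1/2,15/2] z:[3,11] -> hit [17/3,15/2], descend [1, 4, 10]
    N1 x:[9,44/3] y:[-1/2,7] z:[3,21/2] -> miss, prune
    N4 x:[17/3,8] y:[9/2,7] z:[13/2,17/2] -> hit [13/2,7] leaf, test {P6@t=13/2, P8@t=7}
    N10 x:[22/3,26/3] y:[3,15/2] z:[8,11] -> miss, prune
  N7 x:[5/3,19/3] y:[5/2,13] z:[5/2,11] -> hit [5/2,19/3], descend [9, 11]
    N9 x:[5/3,17/3] y:[9,13] z:[5/2,9] -> miss, prune
    N11 x:[5,19/3] y:[5/2,3] z:[9,11] -> miss, prune

Visited [0, 2, 3, 6, 1, 4, 10, 7, 9, 11]. Tests: 10 box, 1 leaf. Nearest: P6.

== RESULT ==
[0, 2, 3, 6, 1, 4, 10, 7, 9, 11]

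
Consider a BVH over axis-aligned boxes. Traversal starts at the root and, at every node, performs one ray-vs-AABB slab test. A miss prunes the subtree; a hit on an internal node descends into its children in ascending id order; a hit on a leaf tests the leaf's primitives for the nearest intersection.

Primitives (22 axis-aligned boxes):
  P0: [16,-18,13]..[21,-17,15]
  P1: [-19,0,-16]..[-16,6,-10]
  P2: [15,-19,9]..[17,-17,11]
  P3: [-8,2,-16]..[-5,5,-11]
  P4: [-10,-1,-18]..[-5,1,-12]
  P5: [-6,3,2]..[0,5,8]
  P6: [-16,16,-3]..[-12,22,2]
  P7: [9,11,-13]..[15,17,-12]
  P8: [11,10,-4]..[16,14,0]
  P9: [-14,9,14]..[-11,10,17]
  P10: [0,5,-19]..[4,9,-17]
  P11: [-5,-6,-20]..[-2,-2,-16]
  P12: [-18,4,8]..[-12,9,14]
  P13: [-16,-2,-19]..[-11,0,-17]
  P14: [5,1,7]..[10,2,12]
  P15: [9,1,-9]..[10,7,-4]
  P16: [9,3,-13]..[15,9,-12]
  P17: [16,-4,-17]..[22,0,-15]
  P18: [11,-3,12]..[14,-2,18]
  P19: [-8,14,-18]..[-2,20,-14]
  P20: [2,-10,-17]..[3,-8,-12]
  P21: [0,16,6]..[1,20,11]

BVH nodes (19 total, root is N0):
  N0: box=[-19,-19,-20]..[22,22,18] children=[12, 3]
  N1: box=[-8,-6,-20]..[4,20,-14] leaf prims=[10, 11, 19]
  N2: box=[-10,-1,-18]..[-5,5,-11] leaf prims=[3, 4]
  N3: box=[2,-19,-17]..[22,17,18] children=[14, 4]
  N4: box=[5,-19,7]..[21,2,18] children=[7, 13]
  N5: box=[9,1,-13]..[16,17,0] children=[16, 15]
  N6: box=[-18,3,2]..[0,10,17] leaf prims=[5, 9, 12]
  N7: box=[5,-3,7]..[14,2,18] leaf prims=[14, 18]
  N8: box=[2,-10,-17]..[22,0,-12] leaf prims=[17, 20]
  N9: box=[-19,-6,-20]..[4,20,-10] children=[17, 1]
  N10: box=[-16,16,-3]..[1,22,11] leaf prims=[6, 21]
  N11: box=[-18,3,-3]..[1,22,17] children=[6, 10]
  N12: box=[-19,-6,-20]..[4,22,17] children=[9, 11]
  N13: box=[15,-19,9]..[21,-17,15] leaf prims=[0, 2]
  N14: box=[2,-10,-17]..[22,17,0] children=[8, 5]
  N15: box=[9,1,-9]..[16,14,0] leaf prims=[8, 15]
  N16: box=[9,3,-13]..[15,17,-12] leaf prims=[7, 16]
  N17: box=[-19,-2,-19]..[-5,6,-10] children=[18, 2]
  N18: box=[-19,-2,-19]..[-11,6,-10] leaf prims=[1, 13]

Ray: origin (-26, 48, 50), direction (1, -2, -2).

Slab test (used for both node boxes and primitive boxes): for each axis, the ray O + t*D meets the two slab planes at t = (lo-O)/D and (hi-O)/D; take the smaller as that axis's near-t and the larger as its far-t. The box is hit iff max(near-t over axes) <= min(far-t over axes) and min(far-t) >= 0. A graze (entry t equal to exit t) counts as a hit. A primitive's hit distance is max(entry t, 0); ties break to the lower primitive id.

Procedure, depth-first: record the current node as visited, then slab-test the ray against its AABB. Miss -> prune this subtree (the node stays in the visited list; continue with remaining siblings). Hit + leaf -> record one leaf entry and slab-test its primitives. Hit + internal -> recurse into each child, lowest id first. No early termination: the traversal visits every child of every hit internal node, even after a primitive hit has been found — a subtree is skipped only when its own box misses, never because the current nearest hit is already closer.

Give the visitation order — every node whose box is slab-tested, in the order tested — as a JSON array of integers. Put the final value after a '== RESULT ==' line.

Walk:
N0 x:[7,48] y:[13,67/2] z:[16,35] -> hit [16,67/2], descend [3, 12]
  N3 x:[28,48] y:[31/2,67/2] z:[16,67/2] -> hit [28,67/2], descend [4, 14]
    N4 x:[31,47] y:[23,67/2] z:[16,43/2] -> miss, prune
    N14 x:[28,48] y:[31/2,29] z:[25,67/2] -> hit [28,29], descend [5, 8]
      N5 x:[35,42] y:[31/2,47/2] z:[25,63/2] -> miss, prune
      N8 x:[28,48] y:[24,29] z:[31,67/2] -> miss, prune
  N12 x:[7,30] y:[13,27] z:[33/2,35] -> hit [33/2,27], descend [9, 11]
    N9 x:[7,30] y:[14,27] z:[30,35] -> miss, prune
    N11 x:[8,27] y:[13,45/2] z:[33/2,53/2] -> hit [33/2,45/2], descend [6, 10]
      N6 x:[8,26] y:[19,45/2] z:[33/2,24] -> hit [19,45/2] leaf, test {P5@t=43/2, P9(miss), P12(miss)}
      N10 x:[10,27] y:[13,16] z:[39/2,53/2] -> miss, prune

order=[0, 3, 4, 14, 5, 8, 12, 9, 11, 6, 10]  |boxes|=11  |leaves|=1  hit=P5

== RESULT ==
[0, 3, 4, 14, 5, 8, 12, 9, 11, 6, 10]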